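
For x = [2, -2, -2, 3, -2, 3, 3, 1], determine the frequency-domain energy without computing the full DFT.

Parseval: Σ|x[n]|² = (1/N)Σ|X[k]|², so Σ|X[k]|² = N·Σ|x[n]|² = 8·44.0000

Σ|X[k]|² = N·Σ|x[n]|² = 8·44.0000 = 352.0000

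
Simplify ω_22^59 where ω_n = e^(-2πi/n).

Since ω_22^22 = 1, powers reduce modulo 22.
59 mod 22 = 15
So ω_22^59 = ω_22^15 = e^(-2πi·15/22)

ω_22^59 = ω_22^15 = -0.4154+0.9096i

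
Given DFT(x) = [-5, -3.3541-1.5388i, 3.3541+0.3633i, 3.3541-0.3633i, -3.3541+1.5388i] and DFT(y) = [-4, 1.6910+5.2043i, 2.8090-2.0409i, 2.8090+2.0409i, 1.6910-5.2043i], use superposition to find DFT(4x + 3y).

By linearity: DFT(4x + 3y) = 4·DFT(x) + 3·DFT(y)
= 4·[-5, -3.3541-1.5388i, 3.3541+0.3633i, 3.3541-0.3633i, -3.3541+1.5388i] + 3·[-4, 1.6910+5.2043i, 2.8090-2.0409i, 2.8090+2.0409i, 1.6910-5.2043i]

Computing element-wise:
Z[0] = 4·(-5) + 3·(-4) = -32
Z[1] = 4·(-3.3541-1.5388i) + 3·(1.6910+5.2043i) = -8.3434+9.4577i
Z[2] = 4·(3.3541+0.3633i) + 3·(2.8090-2.0409i) = 21.8434-4.6695i
Z[3] = 4·(3.3541-0.3633i) + 3·(2.8090+2.0409i) = 21.8434+4.6695i
Z[4] = 4·(-3.3541+1.5388i) + 3·(1.6910-5.2043i) = -8.3434-9.4577i

DFT(4x + 3y) = 4·X + 3·Y = [-32, -8.3434+9.4577i, 21.8434-4.6695i, 21.8434+4.6695i, -8.3434-9.4577i]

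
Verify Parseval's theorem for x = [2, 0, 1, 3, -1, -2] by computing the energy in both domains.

Time domain:
Σ|x[n]|² = |2|² + |0|² + |1|² + |3|² + |-1|² + |-2|² = 19.0000

Frequency domain:
(1/6)Σ|X[k]|² = (1/6)(|3|² + |-2.0000-3.4641i|² + |6|² + |1|² + |6|² + |-2.0000+3.4641i|²) = (1/6)·114.0000 = 19.0000

Both sides agree, confirming Parseval's theorem.

Σ|x[n]|² = (1/N)Σ|X[k]|² = 19.0000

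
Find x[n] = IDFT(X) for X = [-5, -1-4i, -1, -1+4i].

x[n] = (1/4) Σ(k=0 to 3) X[k] · e^(2πikn/4)

Computing each x[n]:
x[0] = -2
x[1] = 1
x[2] = -1
x[3] = -3

x = [-2, 1, -1, -3]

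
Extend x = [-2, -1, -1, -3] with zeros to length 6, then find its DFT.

Original 4-point DFT: [-7, -1-2i, 1, -1+2i]
Zero-padded 6-point DFT provides frequency interpolation.

DFT_6([x, 0, ...]) = [-7, 1.0000+1.7321i, -4, 1, -4, 1.0000-1.7321i]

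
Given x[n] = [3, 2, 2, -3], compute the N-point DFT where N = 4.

X[k] = Σ(n=0 to 3) x[n] · ω_4^(nk)
where ω_4 = e^(-2πi/4)

Computing each X[k]:
X[0] = 4
X[1] = 1-5i
X[2] = 6
X[3] = 1+5i

X = [4, 1-5i, 6, 1+5i]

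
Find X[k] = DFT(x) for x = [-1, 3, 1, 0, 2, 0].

X[k] = Σ(n=0 to 5) x[n] · ω_6^(nk)
where ω_6 = e^(-2πi/6)

Computing each X[k]:
X[0] = 5
X[1] = -1.0000-1.7321i
X[2] = -4.0000-3.4641i
X[3] = -1
X[4] = -4.0000+3.4641i
X[5] = -1.0000+1.7321i

X = [5, -1.0000-1.7321i, -4.0000-3.4641i, -1, -4.0000+3.4641i, -1.0000+1.7321i]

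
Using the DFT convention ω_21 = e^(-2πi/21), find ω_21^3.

ω_21^3 = e^(-2πi·3/21)
= cos(-2π·3/21) + i·sin(-2π·3/21)
= cos(-6π/21) + i·sin(-6π/21)

ω_21^3 = cos(-6π/21) + i·sin(-6π/21) = 0.6235-0.7818i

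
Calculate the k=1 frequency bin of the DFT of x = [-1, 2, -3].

X[1] = Σ(n=0 to 2) x[n] · ω_3^(1n) where ω_3 = e^(-2πi/3)
= (-1)·ω_3^0 + (2)·ω_3^1 + (-3)·ω_3^2

X[1] = -0.5000-4.3301i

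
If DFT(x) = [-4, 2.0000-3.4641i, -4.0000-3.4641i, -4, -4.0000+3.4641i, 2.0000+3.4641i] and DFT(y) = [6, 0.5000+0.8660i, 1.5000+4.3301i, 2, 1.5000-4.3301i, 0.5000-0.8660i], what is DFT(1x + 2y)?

By linearity: DFT(1x + 2y) = 1·DFT(x) + 2·DFT(y)
= 1·[-4, 2.0000-3.4641i, -4.0000-3.4641i, -4, -4.0000+3.4641i, 2.0000+3.4641i] + 2·[6, 0.5000+0.8660i, 1.5000+4.3301i, 2, 1.5000-4.3301i, 0.5000-0.8660i]

Computing element-wise:
Z[0] = 1·(-4) + 2·(6) = 8
Z[1] = 1·(2.0000-3.4641i) + 2·(0.5000+0.8660i) = 3.0000-1.7321i
Z[2] = 1·(-4.0000-3.4641i) + 2·(1.5000+4.3301i) = -1.0000+5.1961i
Z[3] = 1·(-4) + 2·(2) = 0
Z[4] = 1·(-4.0000+3.4641i) + 2·(1.5000-4.3301i) = -1.0000-5.1961i
Z[5] = 1·(2.0000+3.4641i) + 2·(0.5000-0.8660i) = 3.0000+1.7321i

DFT(1x + 2y) = 1·X + 2·Y = [8, 3.0000-1.7321i, -1.0000+5.1961i, 0, -1.0000-5.1961i, 3.0000+1.7321i]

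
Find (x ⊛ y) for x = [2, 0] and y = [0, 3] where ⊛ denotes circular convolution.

(x ⊛ y)[n] = Σ(m=0 to 1) x[m] · y[(n-m) mod 2]

Computing each output sample:
(x ⊛ y)[0] = 0
(x ⊛ y)[1] = 6

x ⊛ y = [0, 6]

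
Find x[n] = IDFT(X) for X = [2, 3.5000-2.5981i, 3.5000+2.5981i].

x[n] = (1/3) Σ(k=0 to 2) X[k] · e^(2πikn/3)

Computing each x[n]:
x[0] = 3
x[1] = 1
x[2] = -2

x = [3, 1, -2]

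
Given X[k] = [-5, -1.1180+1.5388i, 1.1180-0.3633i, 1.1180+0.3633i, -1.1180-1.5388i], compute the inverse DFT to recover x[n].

x[n] = (1/5) Σ(k=0 to 4) X[k] · e^(2πikn/5)

Computing each x[n]:
x[0] = -1
x[1] = -2
x[2] = -1
x[3] = 0
x[4] = -1

x = [-1, -2, -1, 0, -1]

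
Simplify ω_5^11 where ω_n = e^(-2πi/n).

Since ω_5^5 = 1, powers reduce modulo 5.
11 mod 5 = 1
So ω_5^11 = ω_5^1 = e^(-2πi·1/5)

ω_5^11 = ω_5^1 = 0.3090-0.9511i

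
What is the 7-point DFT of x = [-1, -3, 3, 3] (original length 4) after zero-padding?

Original 4-point DFT: [2, -4+6i, 2, -4-6i]
Zero-padded 7-point DFT provides frequency interpolation.

DFT_7([x, 0, ...]) = [2, -6.2409-1.8809i, -1.1649+6.5719i, 2.9058+0.7224i, 2.9058-0.7224i, -1.1649-6.5719i, -6.2409+1.8809i]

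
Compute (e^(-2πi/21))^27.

Since ω_21^21 = 1, powers reduce modulo 21.
27 mod 21 = 6
So ω_21^27 = ω_21^6 = e^(-2πi·6/21)

ω_21^27 = ω_21^6 = -0.2225-0.9749i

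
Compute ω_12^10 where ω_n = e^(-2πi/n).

ω_12^10 = e^(-2πi·10/12)
= cos(-2π·10/12) + i·sin(-2π·10/12)
= cos(-20π/12) + i·sin(-20π/12)

ω_12^10 = cos(-20π/12) + i·sin(-20π/12) = 0.5000+0.8660i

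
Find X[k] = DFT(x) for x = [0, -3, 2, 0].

X[k] = Σ(n=0 to 3) x[n] · ω_4^(nk)
where ω_4 = e^(-2πi/4)

Computing each X[k]:
X[0] = -1
X[1] = -2+3i
X[2] = 5
X[3] = -2-3i

X = [-1, -2+3i, 5, -2-3i]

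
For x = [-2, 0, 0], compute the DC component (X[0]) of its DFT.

X[0] = Σ(n=0 to 2) x[n] · ω_3^0 = Σ x[n]
= (-2) + (0) + (0)

X[0] = -2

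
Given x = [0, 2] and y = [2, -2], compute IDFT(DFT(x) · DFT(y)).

(x ⊛ y)[n] = Σ(m=0 to 1) x[m] · y[(n-m) mod 2]

Computing each output sample:
(x ⊛ y)[0] = -4
(x ⊛ y)[1] = 4

x ⊛ y = [-4, 4]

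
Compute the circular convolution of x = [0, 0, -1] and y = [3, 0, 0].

(x ⊛ y)[n] = Σ(m=0 to 2) x[m] · y[(n-m) mod 3]

Computing each output sample:
(x ⊛ y)[0] = 0
(x ⊛ y)[1] = 0
(x ⊛ y)[2] = -3

x ⊛ y = [0, 0, -3]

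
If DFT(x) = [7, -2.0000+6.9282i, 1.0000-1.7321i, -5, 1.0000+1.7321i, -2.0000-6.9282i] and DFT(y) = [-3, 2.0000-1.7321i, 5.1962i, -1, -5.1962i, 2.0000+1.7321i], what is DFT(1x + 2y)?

By linearity: DFT(1x + 2y) = 1·DFT(x) + 2·DFT(y)
= 1·[7, -2.0000+6.9282i, 1.0000-1.7321i, -5, 1.0000+1.7321i, -2.0000-6.9282i] + 2·[-3, 2.0000-1.7321i, 5.1962i, -1, -5.1962i, 2.0000+1.7321i]

Computing element-wise:
Z[0] = 1·(7) + 2·(-3) = 1
Z[1] = 1·(-2.0000+6.9282i) + 2·(2.0000-1.7321i) = 2.0000+3.4640i
Z[2] = 1·(1.0000-1.7321i) + 2·(5.1962i) = 1.0000+8.6603i
Z[3] = 1·(-5) + 2·(-1) = -7
Z[4] = 1·(1.0000+1.7321i) + 2·(-5.1962i) = 1.0000-8.6603i
Z[5] = 1·(-2.0000-6.9282i) + 2·(2.0000+1.7321i) = 2.0000-3.4640i

DFT(1x + 2y) = 1·X + 2·Y = [1, 2.0000+3.4640i, 1.0000+8.6603i, -7, 1.0000-8.6603i, 2.0000-3.4640i]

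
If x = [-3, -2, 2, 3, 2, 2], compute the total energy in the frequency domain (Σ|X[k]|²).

Parseval: Σ|x[n]|² = (1/N)Σ|X[k]|², so Σ|X[k]|² = N·Σ|x[n]|² = 6·34.0000

Σ|X[k]|² = N·Σ|x[n]|² = 6·34.0000 = 204.0000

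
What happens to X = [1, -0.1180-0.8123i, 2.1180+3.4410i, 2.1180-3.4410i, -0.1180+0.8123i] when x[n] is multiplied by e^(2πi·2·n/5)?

Modulation property: DFT(ω_5^(-2n)·x[n]) = X[(k-2) mod 5], so circularly shift X by 2 positions.

X[k-2] = [2.1180-3.4410i, -0.1180+0.8123i, 1, -0.1180-0.8123i, 2.1180+3.4410i]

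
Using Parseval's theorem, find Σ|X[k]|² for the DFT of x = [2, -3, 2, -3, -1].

Parseval: Σ|x[n]|² = (1/N)Σ|X[k]|², so Σ|X[k]|² = N·Σ|x[n]|² = 5·27.0000

Σ|X[k]|² = N·Σ|x[n]|² = 5·27.0000 = 135.0000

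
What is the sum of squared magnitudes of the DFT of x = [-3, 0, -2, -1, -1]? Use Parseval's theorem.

Parseval: Σ|x[n]|² = (1/N)Σ|X[k]|², so Σ|X[k]|² = N·Σ|x[n]|² = 5·15.0000

Σ|X[k]|² = N·Σ|x[n]|² = 5·15.0000 = 75.0000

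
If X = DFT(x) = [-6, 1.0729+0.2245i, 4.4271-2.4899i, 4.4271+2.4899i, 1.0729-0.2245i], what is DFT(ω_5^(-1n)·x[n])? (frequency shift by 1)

Modulation property: DFT(ω_5^(-1n)·x[n]) = X[(k-1) mod 5], so circularly shift X by 1 positions.

X[k-1] = [1.0729-0.2245i, -6, 1.0729+0.2245i, 4.4271-2.4899i, 4.4271+2.4899i]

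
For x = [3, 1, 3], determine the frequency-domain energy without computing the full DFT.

Parseval: Σ|x[n]|² = (1/N)Σ|X[k]|², so Σ|X[k]|² = N·Σ|x[n]|² = 3·19.0000

Σ|X[k]|² = N·Σ|x[n]|² = 3·19.0000 = 57.0000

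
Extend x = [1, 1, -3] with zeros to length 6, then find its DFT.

Original 3-point DFT: [-1, 2.0000-3.4641i, 2.0000+3.4641i]
Zero-padded 6-point DFT provides frequency interpolation.

DFT_6([x, 0, ...]) = [-1, 3.0000+1.7321i, 2.0000-3.4641i, -3, 2.0000+3.4641i, 3.0000-1.7321i]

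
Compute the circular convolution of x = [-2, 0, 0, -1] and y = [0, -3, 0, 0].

(x ⊛ y)[n] = Σ(m=0 to 3) x[m] · y[(n-m) mod 4]

Computing each output sample:
(x ⊛ y)[0] = 3
(x ⊛ y)[1] = 6
(x ⊛ y)[2] = 0
(x ⊛ y)[3] = 0

x ⊛ y = [3, 6, 0, 0]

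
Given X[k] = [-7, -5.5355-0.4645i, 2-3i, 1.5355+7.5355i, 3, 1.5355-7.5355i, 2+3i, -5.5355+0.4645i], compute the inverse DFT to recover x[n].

x[n] = (1/8) Σ(k=0 to 7) X[k] · e^(2πikn/8)

Computing each x[n]:
x[0] = -1
x[1] = -3
x[2] = 1
x[3] = -2
x[4] = 1
x[5] = 2
x[6] = -3
x[7] = -2

x = [-1, -3, 1, -2, 1, 2, -3, -2]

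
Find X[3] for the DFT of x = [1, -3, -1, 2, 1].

X[3] = Σ(n=0 to 4) x[n] · ω_5^(3n) where ω_5 = e^(-2πi/5)
= (1)·ω_5^0 + (-3)·ω_5^3 + (-1)·ω_5^6 + (2)·ω_5^9 + (1)·ω_5^12

X[3] = 2.9271+0.5020i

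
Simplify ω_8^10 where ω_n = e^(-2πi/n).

Since ω_8^8 = 1, powers reduce modulo 8.
10 mod 8 = 2
So ω_8^10 = ω_8^2 = e^(-2πi·2/8)

ω_8^10 = ω_8^2 = -1i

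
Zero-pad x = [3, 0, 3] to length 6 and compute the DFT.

Original 3-point DFT: [6, 1.5000+2.5981i, 1.5000-2.5981i]
Zero-padded 6-point DFT provides frequency interpolation.

DFT_6([x, 0, ...]) = [6, 1.5000-2.5981i, 1.5000+2.5981i, 6, 1.5000-2.5981i, 1.5000+2.5981i]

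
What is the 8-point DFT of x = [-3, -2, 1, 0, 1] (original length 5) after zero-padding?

Original 5-point DFT: [-3, -4.1180+2.2654i, -1.8820+2.7144i, -1.8820-2.7144i, -4.1180-2.2654i]
Zero-padded 8-point DFT provides frequency interpolation.

DFT_8([x, 0, ...]) = [-3, -5.4142+0.4142i, -3+2i, -2.5858+2.4142i, 1, -2.5858-2.4142i, -3-2i, -5.4142-0.4142i]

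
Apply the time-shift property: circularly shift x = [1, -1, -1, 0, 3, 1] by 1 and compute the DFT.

Time shift by 1: X_shifted[k] = ω_6^(1k) · X[k]
Shifted x = [1, 1, -1, -1, 0, 3]

DFT(x[n-1]) = [3, 4.5000+2.5981i, -1.5000+0.8660i, -3, -1.5000-0.8660i, 4.5000-2.5981i]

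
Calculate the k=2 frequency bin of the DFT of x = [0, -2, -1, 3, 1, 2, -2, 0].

X[2] = Σ(n=0 to 7) x[n] · ω_8^(2n) where ω_8 = e^(-2πi/8)
= (0)·ω_8^0 + (-2)·ω_8^2 + (-1)·ω_8^4 + (3)·ω_8^6 + (1)·ω_8^8 + (2)·ω_8^10 + (-2)·ω_8^12 + (0)·ω_8^14

X[2] = 4+3i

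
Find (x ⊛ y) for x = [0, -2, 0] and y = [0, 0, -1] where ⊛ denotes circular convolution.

(x ⊛ y)[n] = Σ(m=0 to 2) x[m] · y[(n-m) mod 3]

Computing each output sample:
(x ⊛ y)[0] = 2
(x ⊛ y)[1] = 0
(x ⊛ y)[2] = 0

x ⊛ y = [2, 0, 0]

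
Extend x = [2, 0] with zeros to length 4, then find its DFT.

Original 2-point DFT: [2, 2]
Zero-padded 4-point DFT provides frequency interpolation.

DFT_4([x, 0, ...]) = [2, 2, 2, 2]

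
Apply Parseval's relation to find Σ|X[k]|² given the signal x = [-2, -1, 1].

Parseval: Σ|x[n]|² = (1/N)Σ|X[k]|², so Σ|X[k]|² = N·Σ|x[n]|² = 3·6.0000

Σ|X[k]|² = N·Σ|x[n]|² = 3·6.0000 = 18.0000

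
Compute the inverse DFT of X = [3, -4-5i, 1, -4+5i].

x[n] = (1/4) Σ(k=0 to 3) X[k] · e^(2πikn/4)

Computing each x[n]:
x[0] = -1
x[1] = 3
x[2] = 3
x[3] = -2

x = [-1, 3, 3, -2]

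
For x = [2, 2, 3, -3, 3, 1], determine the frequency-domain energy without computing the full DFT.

Parseval: Σ|x[n]|² = (1/N)Σ|X[k]|², so Σ|X[k]|² = N·Σ|x[n]|² = 6·36.0000

Σ|X[k]|² = N·Σ|x[n]|² = 6·36.0000 = 216.0000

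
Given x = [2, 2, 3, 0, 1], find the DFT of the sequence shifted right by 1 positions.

Time shift by 1: X_shifted[k] = ω_5^(1k) · X[k]
Shifted x = [1, 2, 2, 3, 0]

DFT(x[n-1]) = [8, -2.4271-1.3143i, 0.9271-2.1266i, 0.9271+2.1266i, -2.4271+1.3143i]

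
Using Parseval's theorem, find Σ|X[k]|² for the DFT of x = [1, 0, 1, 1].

Parseval: Σ|x[n]|² = (1/N)Σ|X[k]|², so Σ|X[k]|² = N·Σ|x[n]|² = 4·3.0000

Σ|X[k]|² = N·Σ|x[n]|² = 4·3.0000 = 12.0000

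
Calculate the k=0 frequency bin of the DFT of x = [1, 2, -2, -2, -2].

X[0] = Σ(n=0 to 4) x[n] · ω_5^0 = Σ x[n]
= (1) + (2) + (-2) + (-2) + (-2)

X[0] = -3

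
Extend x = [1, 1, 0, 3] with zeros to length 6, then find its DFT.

Original 4-point DFT: [5, 1+2i, -3, 1-2i]
Zero-padded 6-point DFT provides frequency interpolation.

DFT_6([x, 0, ...]) = [5, -1.5000-0.8660i, 3.5000-0.8660i, -3, 3.5000+0.8660i, -1.5000+0.8660i]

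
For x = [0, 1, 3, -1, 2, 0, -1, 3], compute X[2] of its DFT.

X[2] = Σ(n=0 to 7) x[n] · ω_8^(2n) where ω_8 = e^(-2πi/8)
= (0)·ω_8^0 + (1)·ω_8^2 + (3)·ω_8^4 + (-1)·ω_8^6 + (2)·ω_8^8 + (0)·ω_8^10 + (-1)·ω_8^12 + (3)·ω_8^14

X[2] = 1i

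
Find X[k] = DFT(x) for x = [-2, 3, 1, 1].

X[k] = Σ(n=0 to 3) x[n] · ω_4^(nk)
where ω_4 = e^(-2πi/4)

Computing each X[k]:
X[0] = 3
X[1] = -3-2i
X[2] = -5
X[3] = -3+2i

X = [3, -3-2i, -5, -3+2i]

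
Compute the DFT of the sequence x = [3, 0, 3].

X[k] = Σ(n=0 to 2) x[n] · ω_3^(nk)
where ω_3 = e^(-2πi/3)

Computing each X[k]:
X[0] = 6
X[1] = 1.5000+2.5981i
X[2] = 1.5000-2.5981i

X = [6, 1.5000+2.5981i, 1.5000-2.5981i]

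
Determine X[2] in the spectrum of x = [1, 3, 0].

X[2] = Σ(n=0 to 2) x[n] · ω_3^(2n) where ω_3 = e^(-2πi/3)
= (1)·ω_3^0 + (3)·ω_3^2 + (0)·ω_3^4

X[2] = -0.5000+2.5981i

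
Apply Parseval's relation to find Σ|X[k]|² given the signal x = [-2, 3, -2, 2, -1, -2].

Parseval: Σ|x[n]|² = (1/N)Σ|X[k]|², so Σ|X[k]|² = N·Σ|x[n]|² = 6·26.0000

Σ|X[k]|² = N·Σ|x[n]|² = 6·26.0000 = 156.0000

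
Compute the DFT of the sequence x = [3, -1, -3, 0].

X[k] = Σ(n=0 to 3) x[n] · ω_4^(nk)
where ω_4 = e^(-2πi/4)

Computing each X[k]:
X[0] = -1
X[1] = 6+1i
X[2] = 1
X[3] = 6-1i

X = [-1, 6+1i, 1, 6-1i]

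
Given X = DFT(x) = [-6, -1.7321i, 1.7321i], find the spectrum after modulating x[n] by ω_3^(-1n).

Modulation property: DFT(ω_3^(-1n)·x[n]) = X[(k-1) mod 3], so circularly shift X by 1 positions.

X[k-1] = [1.7321i, -6, -1.7321i]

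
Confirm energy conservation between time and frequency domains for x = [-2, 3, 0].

Time domain:
Σ|x[n]|² = |-2|² + |3|² + |0|² = 13.0000

Frequency domain:
(1/3)Σ|X[k]|² = (1/3)(|1|² + |-3.5000-2.5981i|² + |-3.5000+2.5981i|²) = (1/3)·39.0000 = 13.0000

Both sides agree, confirming Parseval's theorem.

Σ|x[n]|² = (1/N)Σ|X[k]|² = 13.0000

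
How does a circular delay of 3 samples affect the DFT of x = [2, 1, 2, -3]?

Time shift by 3: X_shifted[k] = ω_4^(3k) · X[k]
Shifted x = [1, 2, -3, 2]

DFT(x[n-3]) = [2, 4, -6, 4]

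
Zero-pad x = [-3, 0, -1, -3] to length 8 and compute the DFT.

Original 4-point DFT: [-7, -2-3i, -1, -2+3i]
Zero-padded 8-point DFT provides frequency interpolation.

DFT_8([x, 0, ...]) = [-7, -0.8787+3.1213i, -2-3i, -5.1213+1.1213i, -1, -5.1213-1.1213i, -2+3i, -0.8787-3.1213i]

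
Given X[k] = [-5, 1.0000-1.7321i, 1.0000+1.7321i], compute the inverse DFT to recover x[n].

x[n] = (1/3) Σ(k=0 to 2) X[k] · e^(2πikn/3)

Computing each x[n]:
x[0] = -1
x[1] = -1
x[2] = -3

x = [-1, -1, -3]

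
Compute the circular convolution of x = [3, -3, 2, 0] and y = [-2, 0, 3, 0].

(x ⊛ y)[n] = Σ(m=0 to 3) x[m] · y[(n-m) mod 4]

Computing each output sample:
(x ⊛ y)[0] = 0
(x ⊛ y)[1] = 6
(x ⊛ y)[2] = 5
(x ⊛ y)[3] = -9

x ⊛ y = [0, 6, 5, -9]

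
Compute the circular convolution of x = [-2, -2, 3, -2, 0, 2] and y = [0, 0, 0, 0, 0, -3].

(x ⊛ y)[n] = Σ(m=0 to 5) x[m] · y[(n-m) mod 6]

Computing each output sample:
(x ⊛ y)[0] = 6
(x ⊛ y)[1] = -9
(x ⊛ y)[2] = 6
(x ⊛ y)[3] = 0
(x ⊛ y)[4] = -6
(x ⊛ y)[5] = 6

x ⊛ y = [6, -9, 6, 0, -6, 6]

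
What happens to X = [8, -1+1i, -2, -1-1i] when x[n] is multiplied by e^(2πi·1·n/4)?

Modulation property: DFT(ω_4^(-1n)·x[n]) = X[(k-1) mod 4], so circularly shift X by 1 positions.

X[k-1] = [-1-1i, 8, -1+1i, -2]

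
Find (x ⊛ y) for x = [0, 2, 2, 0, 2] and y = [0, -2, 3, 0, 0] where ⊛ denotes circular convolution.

(x ⊛ y)[n] = Σ(m=0 to 4) x[m] · y[(n-m) mod 5]

Computing each output sample:
(x ⊛ y)[0] = -4
(x ⊛ y)[1] = 6
(x ⊛ y)[2] = -4
(x ⊛ y)[3] = 2
(x ⊛ y)[4] = 6

x ⊛ y = [-4, 6, -4, 2, 6]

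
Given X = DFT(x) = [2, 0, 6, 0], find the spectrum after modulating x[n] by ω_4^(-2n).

Modulation property: DFT(ω_4^(-2n)·x[n]) = X[(k-2) mod 4], so circularly shift X by 2 positions.

X[k-2] = [6, 0, 2, 0]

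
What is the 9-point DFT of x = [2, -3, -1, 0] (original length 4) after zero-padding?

Original 4-point DFT: [-2, 3+3i, 4, 3-3i]
Zero-padded 9-point DFT provides frequency interpolation.

DFT_9([x, 0, ...]) = [-2, -0.4718+2.9132i, 2.4187+3.2964i, 4.0000+1.7321i, 4.0530+0.3833i, 4.0530-0.3833i, 4.0000-1.7321i, 2.4187-3.2964i, -0.4718-2.9132i]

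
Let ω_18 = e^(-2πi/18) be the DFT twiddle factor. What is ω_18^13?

ω_18^13 = e^(-2πi·13/18)
= cos(-2π·13/18) + i·sin(-2π·13/18)
= cos(-26π/18) + i·sin(-26π/18)

ω_18^13 = cos(-26π/18) + i·sin(-26π/18) = -0.1736+0.9848i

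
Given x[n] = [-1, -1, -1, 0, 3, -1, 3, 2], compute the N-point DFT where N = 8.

X[k] = Σ(n=0 to 7) x[n] · ω_8^(nk)
where ω_8 = e^(-2πi/8)

Computing each X[k]:
X[0] = 4
X[1] = -2.5858+5.4142i
X[2] = 4i
X[3] = -5.4142-2.5858i
X[4] = 4
X[5] = -5.4142+2.5858i
X[6] = -4i
X[7] = -2.5858-5.4142i

X = [4, -2.5858+5.4142i, 4i, -5.4142-2.5858i, 4, -5.4142+2.5858i, -4i, -2.5858-5.4142i]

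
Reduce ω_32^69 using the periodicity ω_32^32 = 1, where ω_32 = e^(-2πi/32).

Since ω_32^32 = 1, powers reduce modulo 32.
69 mod 32 = 5
So ω_32^69 = ω_32^5 = e^(-2πi·5/32)

ω_32^69 = ω_32^5 = 0.5556-0.8315i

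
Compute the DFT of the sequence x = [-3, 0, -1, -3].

X[k] = Σ(n=0 to 3) x[n] · ω_4^(nk)
where ω_4 = e^(-2πi/4)

Computing each X[k]:
X[0] = -7
X[1] = -2-3i
X[2] = -1
X[3] = -2+3i

X = [-7, -2-3i, -1, -2+3i]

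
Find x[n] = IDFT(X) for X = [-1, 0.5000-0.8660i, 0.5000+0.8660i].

x[n] = (1/3) Σ(k=0 to 2) X[k] · e^(2πikn/3)

Computing each x[n]:
x[0] = 0
x[1] = 0
x[2] = -1

x = [0, 0, -1]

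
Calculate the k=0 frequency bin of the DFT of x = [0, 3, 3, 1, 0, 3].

X[0] = Σ(n=0 to 5) x[n] · ω_6^0 = Σ x[n]
= (0) + (3) + (3) + (1) + (0) + (3)

X[0] = 10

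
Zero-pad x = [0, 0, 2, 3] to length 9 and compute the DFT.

Original 4-point DFT: [5, -2+3i, -1, -2-3i]
Zero-padded 9-point DFT provides frequency interpolation.

DFT_9([x, 0, ...]) = [5, -1.1527-4.5677i, -3.3794+1.9140i, 2.0000+1.7321i, 0.0321-1.3125i, 0.0321+1.3125i, 2.0000-1.7321i, -3.3794-1.9140i, -1.1527+4.5677i]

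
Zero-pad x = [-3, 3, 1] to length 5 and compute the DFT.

Original 3-point DFT: [1, -5.0000-1.7321i, -5.0000+1.7321i]
Zero-padded 5-point DFT provides frequency interpolation.

DFT_5([x, 0, ...]) = [1, -2.8820-3.4410i, -5.1180-0.8123i, -5.1180+0.8123i, -2.8820+3.4410i]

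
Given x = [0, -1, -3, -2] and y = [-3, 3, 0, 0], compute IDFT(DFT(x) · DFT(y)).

(x ⊛ y)[n] = Σ(m=0 to 3) x[m] · y[(n-m) mod 4]

Computing each output sample:
(x ⊛ y)[0] = -6
(x ⊛ y)[1] = 3
(x ⊛ y)[2] = 6
(x ⊛ y)[3] = -3

x ⊛ y = [-6, 3, 6, -3]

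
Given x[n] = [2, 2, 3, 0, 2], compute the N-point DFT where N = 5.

X[k] = Σ(n=0 to 4) x[n] · ω_5^(nk)
where ω_5 = e^(-2πi/5)

Computing each X[k]:
X[0] = 9
X[1] = 0.8090-1.7634i
X[2] = -0.3090+2.8532i
X[3] = -0.3090-2.8532i
X[4] = 0.8090+1.7634i

X = [9, 0.8090-1.7634i, -0.3090+2.8532i, -0.3090-2.8532i, 0.8090+1.7634i]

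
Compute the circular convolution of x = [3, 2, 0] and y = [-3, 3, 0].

(x ⊛ y)[n] = Σ(m=0 to 2) x[m] · y[(n-m) mod 3]

Computing each output sample:
(x ⊛ y)[0] = -9
(x ⊛ y)[1] = 3
(x ⊛ y)[2] = 6

x ⊛ y = [-9, 3, 6]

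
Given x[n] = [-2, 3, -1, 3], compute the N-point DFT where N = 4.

X[k] = Σ(n=0 to 3) x[n] · ω_4^(nk)
where ω_4 = e^(-2πi/4)

Computing each X[k]:
X[0] = 3
X[1] = -1
X[2] = -9
X[3] = -1

X = [3, -1, -9, -1]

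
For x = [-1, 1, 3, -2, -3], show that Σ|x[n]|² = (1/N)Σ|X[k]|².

Time domain:
Σ|x[n]|² = |-1|² + |1|² + |3|² + |-2|² + |-3|² = 24.0000

Frequency domain:
(1/5)Σ|X[k]|² = (1/5)(|-2|² + |-2.4271-6.7432i|² + |0.9271+2.4041i|² + |0.9271-2.4041i|² + |-2.4271+6.7432i|²) = (1/5)·120.0000 = 24.0000

Both sides agree, confirming Parseval's theorem.

Σ|x[n]|² = (1/N)Σ|X[k]|² = 24.0000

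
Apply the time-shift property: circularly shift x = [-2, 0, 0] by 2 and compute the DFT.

Time shift by 2: X_shifted[k] = ω_3^(2k) · X[k]
Shifted x = [0, 0, -2]

DFT(x[n-2]) = [-2, 1.0000-1.7321i, 1.0000+1.7321i]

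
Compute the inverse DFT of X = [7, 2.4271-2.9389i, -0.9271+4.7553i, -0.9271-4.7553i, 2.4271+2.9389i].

x[n] = (1/5) Σ(k=0 to 4) X[k] · e^(2πikn/5)

Computing each x[n]:
x[0] = 2
x[1] = 2
x[2] = 3
x[3] = -2
x[4] = 2

x = [2, 2, 3, -2, 2]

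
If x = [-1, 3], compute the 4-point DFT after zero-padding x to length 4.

Original 2-point DFT: [2, -4]
Zero-padded 4-point DFT provides frequency interpolation.

DFT_4([x, 0, ...]) = [2, -1-3i, -4, -1+3i]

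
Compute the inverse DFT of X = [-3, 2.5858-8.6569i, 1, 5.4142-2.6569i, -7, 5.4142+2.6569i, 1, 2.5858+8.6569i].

x[n] = (1/8) Σ(k=0 to 7) X[k] · e^(2πikn/8)

Computing each x[n]:
x[0] = 1
x[1] = 2
x[2] = 0
x[3] = 3
x[4] = -3
x[5] = -1
x[6] = -3
x[7] = -2

x = [1, 2, 0, 3, -3, -1, -3, -2]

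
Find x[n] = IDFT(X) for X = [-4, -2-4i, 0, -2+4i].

x[n] = (1/4) Σ(k=0 to 3) X[k] · e^(2πikn/4)

Computing each x[n]:
x[0] = -2
x[1] = 1
x[2] = 0
x[3] = -3

x = [-2, 1, 0, -3]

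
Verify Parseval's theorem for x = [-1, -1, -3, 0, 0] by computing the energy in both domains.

Time domain:
Σ|x[n]|² = |-1|² + |-1|² + |-3|² + |0|² + |0|² = 11.0000

Frequency domain:
(1/5)Σ|X[k]|² = (1/5)(|-5|² + |1.1180+2.7144i|² + |-1.1180-2.2654i|² + |-1.1180+2.2654i|² + |1.1180-2.7144i|²) = (1/5)·55.0000 = 11.0000

Both sides agree, confirming Parseval's theorem.

Σ|x[n]|² = (1/N)Σ|X[k]|² = 11.0000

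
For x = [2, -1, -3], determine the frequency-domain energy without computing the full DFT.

Parseval: Σ|x[n]|² = (1/N)Σ|X[k]|², so Σ|X[k]|² = N·Σ|x[n]|² = 3·14.0000

Σ|X[k]|² = N·Σ|x[n]|² = 3·14.0000 = 42.0000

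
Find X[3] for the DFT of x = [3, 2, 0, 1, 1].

X[3] = Σ(n=0 to 4) x[n] · ω_5^(3n) where ω_5 = e^(-2πi/5)
= (3)·ω_5^0 + (2)·ω_5^3 + (0)·ω_5^6 + (1)·ω_5^9 + (1)·ω_5^12

X[3] = 0.8820+1.5388i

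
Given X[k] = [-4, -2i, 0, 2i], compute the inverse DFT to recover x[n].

x[n] = (1/4) Σ(k=0 to 3) X[k] · e^(2πikn/4)

Computing each x[n]:
x[0] = -1
x[1] = 0
x[2] = -1
x[3] = -2

x = [-1, 0, -1, -2]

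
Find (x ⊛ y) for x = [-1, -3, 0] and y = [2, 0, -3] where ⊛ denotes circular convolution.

(x ⊛ y)[n] = Σ(m=0 to 2) x[m] · y[(n-m) mod 3]

Computing each output sample:
(x ⊛ y)[0] = 7
(x ⊛ y)[1] = -6
(x ⊛ y)[2] = 3

x ⊛ y = [7, -6, 3]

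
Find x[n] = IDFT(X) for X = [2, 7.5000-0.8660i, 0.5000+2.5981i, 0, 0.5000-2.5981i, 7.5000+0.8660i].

x[n] = (1/6) Σ(k=0 to 5) X[k] · e^(2πikn/6)

Computing each x[n]:
x[0] = 3
x[1] = 1
x[2] = 0
x[3] = -2
x[4] = -2
x[5] = 2

x = [3, 1, 0, -2, -2, 2]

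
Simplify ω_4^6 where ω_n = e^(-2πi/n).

Since ω_4^4 = 1, powers reduce modulo 4.
6 mod 4 = 2
So ω_4^6 = ω_4^2 = e^(-2πi·2/4)

ω_4^6 = ω_4^2 = -1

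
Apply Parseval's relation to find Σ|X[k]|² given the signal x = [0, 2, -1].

Parseval: Σ|x[n]|² = (1/N)Σ|X[k]|², so Σ|X[k]|² = N·Σ|x[n]|² = 3·5.0000

Σ|X[k]|² = N·Σ|x[n]|² = 3·5.0000 = 15.0000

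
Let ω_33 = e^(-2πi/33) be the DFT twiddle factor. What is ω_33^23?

ω_33^23 = e^(-2πi·23/33)
= cos(-2π·23/33) + i·sin(-2π·23/33)
= cos(-46π/33) + i·sin(-46π/33)

ω_33^23 = cos(-46π/33) + i·sin(-46π/33) = -0.3271+0.9450i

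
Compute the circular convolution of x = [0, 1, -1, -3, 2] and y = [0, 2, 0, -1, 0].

(x ⊛ y)[n] = Σ(m=0 to 4) x[m] · y[(n-m) mod 5]

Computing each output sample:
(x ⊛ y)[0] = 5
(x ⊛ y)[1] = 3
(x ⊛ y)[2] = 0
(x ⊛ y)[3] = -2
(x ⊛ y)[4] = -7

x ⊛ y = [5, 3, 0, -2, -7]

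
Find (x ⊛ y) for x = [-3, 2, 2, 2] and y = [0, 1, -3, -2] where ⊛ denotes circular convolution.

(x ⊛ y)[n] = Σ(m=0 to 3) x[m] · y[(n-m) mod 4]

Computing each output sample:
(x ⊛ y)[0] = -8
(x ⊛ y)[1] = -13
(x ⊛ y)[2] = 7
(x ⊛ y)[3] = 2

x ⊛ y = [-8, -13, 7, 2]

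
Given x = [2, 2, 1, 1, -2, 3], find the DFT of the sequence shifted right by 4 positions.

Time shift by 4: X_shifted[k] = ω_6^(4k) · X[k]
Shifted x = [1, 1, -2, 3, 2, 2]

DFT(x[n-4]) = [7, -0.5000+4.3301i, 2.5000-2.5981i, -5, 2.5000+2.5981i, -0.5000-4.3301i]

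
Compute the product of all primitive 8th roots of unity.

The primitive 8th roots of unity are ω_8^k for k coprime to 8: k ∈ {1, 3, 5, 7}
Their product equals the constant term of the cyclotomic polynomial Φ_8(x) up to sign.
For n ≥ 3, the product of all primitive nth roots of unity is 1. (For n=1 it is 1; for n=2 it is -1.)

1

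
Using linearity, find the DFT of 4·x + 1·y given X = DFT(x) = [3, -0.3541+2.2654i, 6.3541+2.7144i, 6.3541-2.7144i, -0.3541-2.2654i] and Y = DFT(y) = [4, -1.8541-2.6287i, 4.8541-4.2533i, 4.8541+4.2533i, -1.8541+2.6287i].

By linearity: DFT(4x + 1y) = 4·DFT(x) + 1·DFT(y)
= 4·[3, -0.3541+2.2654i, 6.3541+2.7144i, 6.3541-2.7144i, -0.3541-2.2654i] + 1·[4, -1.8541-2.6287i, 4.8541-4.2533i, 4.8541+4.2533i, -1.8541+2.6287i]

Computing element-wise:
Z[0] = 4·(3) + 1·(4) = 16
Z[1] = 4·(-0.3541+2.2654i) + 1·(-1.8541-2.6287i) = -3.2705+6.4329i
Z[2] = 4·(6.3541+2.7144i) + 1·(4.8541-4.2533i) = 30.2705+6.6043i
Z[3] = 4·(6.3541-2.7144i) + 1·(4.8541+4.2533i) = 30.2705-6.6043i
Z[4] = 4·(-0.3541-2.2654i) + 1·(-1.8541+2.6287i) = -3.2705-6.4329i

DFT(4x + 1y) = 4·X + 1·Y = [16, -3.2705+6.4329i, 30.2705+6.6043i, 30.2705-6.6043i, -3.2705-6.4329i]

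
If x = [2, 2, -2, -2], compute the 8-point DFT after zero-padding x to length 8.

Original 4-point DFT: [0, 4-4i, 0, 4+4i]
Zero-padded 8-point DFT provides frequency interpolation.

DFT_8([x, 0, ...]) = [0, 4.8284+2.0000i, 4-4i, -0.8284-2.0000i, 0, -0.8284+2.0000i, 4+4i, 4.8284-2.0000i]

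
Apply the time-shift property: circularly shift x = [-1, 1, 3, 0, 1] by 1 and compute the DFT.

Time shift by 1: X_shifted[k] = ω_5^(1k) · X[k]
Shifted x = [1, -1, 1, 3, 0]

DFT(x[n-1]) = [4, -2.5451+2.1266i, 3.0451-1.3143i, 3.0451+1.3143i, -2.5451-2.1266i]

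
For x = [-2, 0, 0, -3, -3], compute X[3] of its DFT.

X[3] = Σ(n=0 to 4) x[n] · ω_5^(3n) where ω_5 = e^(-2πi/5)
= (-2)·ω_5^0 + (0)·ω_5^3 + (0)·ω_5^6 + (-3)·ω_5^9 + (-3)·ω_5^12

X[3] = -0.5000-1.0898i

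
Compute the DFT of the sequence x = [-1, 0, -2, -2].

X[k] = Σ(n=0 to 3) x[n] · ω_4^(nk)
where ω_4 = e^(-2πi/4)

Computing each X[k]:
X[0] = -5
X[1] = 1-2i
X[2] = -1
X[3] = 1+2i

X = [-5, 1-2i, -1, 1+2i]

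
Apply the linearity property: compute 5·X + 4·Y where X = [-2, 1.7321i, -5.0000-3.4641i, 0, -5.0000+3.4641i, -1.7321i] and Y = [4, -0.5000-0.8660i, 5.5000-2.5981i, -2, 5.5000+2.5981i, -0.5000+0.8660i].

By linearity: DFT(5x + 4y) = 5·DFT(x) + 4·DFT(y)
= 5·[-2, 1.7321i, -5.0000-3.4641i, 0, -5.0000+3.4641i, -1.7321i] + 4·[4, -0.5000-0.8660i, 5.5000-2.5981i, -2, 5.5000+2.5981i, -0.5000+0.8660i]

Computing element-wise:
Z[0] = 5·(-2) + 4·(4) = 6
Z[1] = 5·(1.7321i) + 4·(-0.5000-0.8660i) = -2.0000+5.1965i
Z[2] = 5·(-5.0000-3.4641i) + 4·(5.5000-2.5981i) = -3.0000-27.7129i
Z[3] = 5·(0) + 4·(-2) = -8
Z[4] = 5·(-5.0000+3.4641i) + 4·(5.5000+2.5981i) = -3.0000+27.7129i
Z[5] = 5·(-1.7321i) + 4·(-0.5000+0.8660i) = -2.0000-5.1965i

DFT(5x + 4y) = 5·X + 4·Y = [6, -2.0000+5.1965i, -3.0000-27.7129i, -8, -3.0000+27.7129i, -2.0000-5.1965i]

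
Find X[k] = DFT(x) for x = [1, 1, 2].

X[k] = Σ(n=0 to 2) x[n] · ω_3^(nk)
where ω_3 = e^(-2πi/3)

Computing each X[k]:
X[0] = 4
X[1] = -0.5000+0.8660i
X[2] = -0.5000-0.8660i

X = [4, -0.5000+0.8660i, -0.5000-0.8660i]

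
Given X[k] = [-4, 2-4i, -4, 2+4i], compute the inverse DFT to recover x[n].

x[n] = (1/4) Σ(k=0 to 3) X[k] · e^(2πikn/4)

Computing each x[n]:
x[0] = -1
x[1] = 2
x[2] = -3
x[3] = -2

x = [-1, 2, -3, -2]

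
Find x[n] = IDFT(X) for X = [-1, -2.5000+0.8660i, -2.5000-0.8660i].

x[n] = (1/3) Σ(k=0 to 2) X[k] · e^(2πikn/3)

Computing each x[n]:
x[0] = -2
x[1] = 0
x[2] = 1

x = [-2, 0, 1]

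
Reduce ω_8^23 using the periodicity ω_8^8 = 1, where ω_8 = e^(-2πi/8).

Since ω_8^8 = 1, powers reduce modulo 8.
23 mod 8 = 7
So ω_8^23 = ω_8^7 = e^(-2πi·7/8)

ω_8^23 = ω_8^7 = 0.7071+0.7071i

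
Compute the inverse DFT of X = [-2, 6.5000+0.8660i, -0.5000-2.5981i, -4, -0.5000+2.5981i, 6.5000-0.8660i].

x[n] = (1/6) Σ(k=0 to 5) X[k] · e^(2πikn/6)

Computing each x[n]:
x[0] = 1
x[1] = 2
x[2] = -3
x[3] = -2
x[4] = -1
x[5] = 1

x = [1, 2, -3, -2, -1, 1]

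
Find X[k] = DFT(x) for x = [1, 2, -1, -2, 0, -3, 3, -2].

X[k] = Σ(n=0 to 7) x[n] · ω_8^(nk)
where ω_8 = e^(-2πi/8)

Computing each X[k]:
X[0] = -2
X[1] = 4.5355+0.4645i
X[2] = -1-3i
X[3] = -2.5355-7.5355i
X[4] = 8
X[5] = -2.5355+7.5355i
X[6] = -1+3i
X[7] = 4.5355-0.4645i

X = [-2, 4.5355+0.4645i, -1-3i, -2.5355-7.5355i, 8, -2.5355+7.5355i, -1+3i, 4.5355-0.4645i]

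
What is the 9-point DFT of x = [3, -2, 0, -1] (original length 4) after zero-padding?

Original 4-point DFT: [0, 3+1i, 6, 3-1i]
Zero-padded 9-point DFT provides frequency interpolation.

DFT_9([x, 0, ...]) = [0, 1.9679+2.1516i, 3.1527+1.1036i, 3.0000+1.7321i, 5.3794+1.5501i, 5.3794-1.5501i, 3.0000-1.7321i, 3.1527-1.1036i, 1.9679-2.1516i]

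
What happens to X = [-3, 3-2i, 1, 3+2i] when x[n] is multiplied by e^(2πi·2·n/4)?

Modulation property: DFT(ω_4^(-2n)·x[n]) = X[(k-2) mod 4], so circularly shift X by 2 positions.

X[k-2] = [1, 3+2i, -3, 3-2i]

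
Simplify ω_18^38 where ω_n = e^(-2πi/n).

Since ω_18^18 = 1, powers reduce modulo 18.
38 mod 18 = 2
So ω_18^38 = ω_18^2 = e^(-2πi·2/18)

ω_18^38 = ω_18^2 = 0.7660-0.6428i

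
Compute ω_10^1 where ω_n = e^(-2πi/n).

ω_10^1 = e^(-2πi·1/10)
= cos(-2π·1/10) + i·sin(-2π·1/10)
= cos(-2π/10) + i·sin(-2π/10)

ω_10^1 = cos(-2π/10) + i·sin(-2π/10) = 0.8090-0.5878i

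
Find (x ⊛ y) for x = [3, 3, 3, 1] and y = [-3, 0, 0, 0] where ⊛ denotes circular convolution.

(x ⊛ y)[n] = Σ(m=0 to 3) x[m] · y[(n-m) mod 4]

Computing each output sample:
(x ⊛ y)[0] = -9
(x ⊛ y)[1] = -9
(x ⊛ y)[2] = -9
(x ⊛ y)[3] = -3

x ⊛ y = [-9, -9, -9, -3]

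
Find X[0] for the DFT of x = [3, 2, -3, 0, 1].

X[0] = Σ(n=0 to 4) x[n] · ω_5^0 = Σ x[n]
= (3) + (2) + (-3) + (0) + (1)

X[0] = 3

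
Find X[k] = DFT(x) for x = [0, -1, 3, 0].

X[k] = Σ(n=0 to 3) x[n] · ω_4^(nk)
where ω_4 = e^(-2πi/4)

Computing each X[k]:
X[0] = 2
X[1] = -3+1i
X[2] = 4
X[3] = -3-1i

X = [2, -3+1i, 4, -3-1i]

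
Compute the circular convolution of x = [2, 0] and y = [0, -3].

(x ⊛ y)[n] = Σ(m=0 to 1) x[m] · y[(n-m) mod 2]

Computing each output sample:
(x ⊛ y)[0] = 0
(x ⊛ y)[1] = -6

x ⊛ y = [0, -6]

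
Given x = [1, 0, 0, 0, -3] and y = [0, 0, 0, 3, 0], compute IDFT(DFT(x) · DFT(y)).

(x ⊛ y)[n] = Σ(m=0 to 4) x[m] · y[(n-m) mod 5]

Computing each output sample:
(x ⊛ y)[0] = 0
(x ⊛ y)[1] = 0
(x ⊛ y)[2] = -9
(x ⊛ y)[3] = 3
(x ⊛ y)[4] = 0

x ⊛ y = [0, 0, -9, 3, 0]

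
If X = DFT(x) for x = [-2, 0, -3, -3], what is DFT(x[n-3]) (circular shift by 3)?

Time shift by 3: X_shifted[k] = ω_4^(3k) · X[k]
Shifted x = [0, -3, -3, -2]

DFT(x[n-3]) = [-8, 3+1i, 2, 3-1i]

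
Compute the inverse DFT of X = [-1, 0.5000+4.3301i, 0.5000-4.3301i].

x[n] = (1/3) Σ(k=0 to 2) X[k] · e^(2πikn/3)

Computing each x[n]:
x[0] = 0
x[1] = -3
x[2] = 2

x = [0, -3, 2]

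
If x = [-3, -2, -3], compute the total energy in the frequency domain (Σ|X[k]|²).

Parseval: Σ|x[n]|² = (1/N)Σ|X[k]|², so Σ|X[k]|² = N·Σ|x[n]|² = 3·22.0000

Σ|X[k]|² = N·Σ|x[n]|² = 3·22.0000 = 66.0000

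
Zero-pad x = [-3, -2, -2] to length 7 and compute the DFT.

Original 3-point DFT: [-7, -1, -1]
Zero-padded 7-point DFT provides frequency interpolation.

DFT_7([x, 0, ...]) = [-7, -3.8019+3.5135i, -0.7530+1.0821i, -2.4450-0.6959i, -2.4450+0.6959i, -0.7530-1.0821i, -3.8019-3.5135i]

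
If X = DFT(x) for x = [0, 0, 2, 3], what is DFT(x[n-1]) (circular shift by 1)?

Time shift by 1: X_shifted[k] = ω_4^(1k) · X[k]
Shifted x = [3, 0, 0, 2]

DFT(x[n-1]) = [5, 3+2i, 1, 3-2i]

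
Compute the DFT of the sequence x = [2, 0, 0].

X[k] = Σ(n=0 to 2) x[n] · ω_3^(nk)
where ω_3 = e^(-2πi/3)

Computing each X[k]:
X[0] = 2
X[1] = 2
X[2] = 2

X = [2, 2, 2]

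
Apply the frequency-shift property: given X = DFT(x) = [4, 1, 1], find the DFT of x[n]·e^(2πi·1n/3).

Modulation property: DFT(ω_3^(-1n)·x[n]) = X[(k-1) mod 3], so circularly shift X by 1 positions.

X[k-1] = [1, 4, 1]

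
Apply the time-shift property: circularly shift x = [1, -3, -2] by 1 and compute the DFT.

Time shift by 1: X_shifted[k] = ω_3^(1k) · X[k]
Shifted x = [-2, 1, -3]

DFT(x[n-1]) = [-4, -1.0000-3.4641i, -1.0000+3.4641i]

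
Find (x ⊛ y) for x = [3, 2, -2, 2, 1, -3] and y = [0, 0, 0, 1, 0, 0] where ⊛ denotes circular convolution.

(x ⊛ y)[n] = Σ(m=0 to 5) x[m] · y[(n-m) mod 6]

Computing each output sample:
(x ⊛ y)[0] = 2
(x ⊛ y)[1] = 1
(x ⊛ y)[2] = -3
(x ⊛ y)[3] = 3
(x ⊛ y)[4] = 2
(x ⊛ y)[5] = -2

x ⊛ y = [2, 1, -3, 3, 2, -2]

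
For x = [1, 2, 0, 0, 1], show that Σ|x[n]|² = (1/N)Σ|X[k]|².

Time domain:
Σ|x[n]|² = |1|² + |2|² + |0|² + |0|² + |1|² = 6.0000

Frequency domain:
(1/5)Σ|X[k]|² = (1/5)(|4|² + |1.9271-0.9511i|² + |-1.4271-0.5878i|² + |-1.4271+0.5878i|² + |1.9271+0.9511i|²) = (1/5)·30.0000 = 6.0000

Both sides agree, confirming Parseval's theorem.

Σ|x[n]|² = (1/N)Σ|X[k]|² = 6.0000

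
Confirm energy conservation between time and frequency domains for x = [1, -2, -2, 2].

Time domain:
Σ|x[n]|² = |1|² + |-2|² + |-2|² + |2|² = 13.0000

Frequency domain:
(1/4)Σ|X[k]|² = (1/4)(|-1|² + |3+4i|² + |-1|² + |3-4i|²) = (1/4)·52.0000 = 13.0000

Both sides agree, confirming Parseval's theorem.

Σ|x[n]|² = (1/N)Σ|X[k]|² = 13.0000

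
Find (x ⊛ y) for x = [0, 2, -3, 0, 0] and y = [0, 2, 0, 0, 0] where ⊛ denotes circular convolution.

(x ⊛ y)[n] = Σ(m=0 to 4) x[m] · y[(n-m) mod 5]

Computing each output sample:
(x ⊛ y)[0] = 0
(x ⊛ y)[1] = 0
(x ⊛ y)[2] = 4
(x ⊛ y)[3] = -6
(x ⊛ y)[4] = 0

x ⊛ y = [0, 0, 4, -6, 0]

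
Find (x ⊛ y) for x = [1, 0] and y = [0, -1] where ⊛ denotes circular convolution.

(x ⊛ y)[n] = Σ(m=0 to 1) x[m] · y[(n-m) mod 2]

Computing each output sample:
(x ⊛ y)[0] = 0
(x ⊛ y)[1] = -1

x ⊛ y = [0, -1]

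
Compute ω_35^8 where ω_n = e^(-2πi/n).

ω_35^8 = e^(-2πi·8/35)
= cos(-2π·8/35) + i·sin(-2π·8/35)
= cos(-16π/35) + i·sin(-16π/35)

ω_35^8 = cos(-16π/35) + i·sin(-16π/35) = 0.1342-0.9909i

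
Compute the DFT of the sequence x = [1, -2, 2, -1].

X[k] = Σ(n=0 to 3) x[n] · ω_4^(nk)
where ω_4 = e^(-2πi/4)

Computing each X[k]:
X[0] = 0
X[1] = -1+1i
X[2] = 6
X[3] = -1-1i

X = [0, -1+1i, 6, -1-1i]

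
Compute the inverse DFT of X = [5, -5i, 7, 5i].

x[n] = (1/4) Σ(k=0 to 3) X[k] · e^(2πikn/4)

Computing each x[n]:
x[0] = 3
x[1] = 2
x[2] = 3
x[3] = -3

x = [3, 2, 3, -3]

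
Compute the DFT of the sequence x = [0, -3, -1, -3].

X[k] = Σ(n=0 to 3) x[n] · ω_4^(nk)
where ω_4 = e^(-2πi/4)

Computing each X[k]:
X[0] = -7
X[1] = 1
X[2] = 5
X[3] = 1

X = [-7, 1, 5, 1]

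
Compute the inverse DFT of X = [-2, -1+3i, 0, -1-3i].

x[n] = (1/4) Σ(k=0 to 3) X[k] · e^(2πikn/4)

Computing each x[n]:
x[0] = -1
x[1] = -2
x[2] = 0
x[3] = 1

x = [-1, -2, 0, 1]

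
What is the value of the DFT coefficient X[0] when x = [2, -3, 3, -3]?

X[0] = Σ(n=0 to 3) x[n] · ω_4^0 = Σ x[n]
= (2) + (-3) + (3) + (-3)

X[0] = -1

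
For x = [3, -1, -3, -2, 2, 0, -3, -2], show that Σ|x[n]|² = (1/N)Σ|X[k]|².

Time domain:
Σ|x[n]|² = |3|² + |-1|² + |-3|² + |-2|² + |2|² + |0|² + |-3|² + |-2|² = 40.0000

Frequency domain:
(1/8)Σ|X[k]|² = (1/8)(|-6|² + |0.2929+0.7071i|² + |11-3i|² + |1.7071+0.7071i|² + |4|² + |1.7071-0.7071i|² + |11+3i|² + |0.2929-0.7071i|²) = (1/8)·320.0000 = 40.0000

Both sides agree, confirming Parseval's theorem.

Σ|x[n]|² = (1/N)Σ|X[k]|² = 40.0000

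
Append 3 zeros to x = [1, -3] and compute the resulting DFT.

Original 2-point DFT: [-2, 4]
Zero-padded 5-point DFT provides frequency interpolation.

DFT_5([x, 0, ...]) = [-2, 0.0729+2.8532i, 3.4271+1.7634i, 3.4271-1.7634i, 0.0729-2.8532i]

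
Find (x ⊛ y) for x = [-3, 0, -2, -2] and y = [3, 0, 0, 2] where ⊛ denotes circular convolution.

(x ⊛ y)[n] = Σ(m=0 to 3) x[m] · y[(n-m) mod 4]

Computing each output sample:
(x ⊛ y)[0] = -9
(x ⊛ y)[1] = -4
(x ⊛ y)[2] = -10
(x ⊛ y)[3] = -12

x ⊛ y = [-9, -4, -10, -12]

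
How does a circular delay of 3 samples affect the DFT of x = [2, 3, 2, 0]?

Time shift by 3: X_shifted[k] = ω_4^(3k) · X[k]
Shifted x = [3, 2, 0, 2]

DFT(x[n-3]) = [7, 3, -1, 3]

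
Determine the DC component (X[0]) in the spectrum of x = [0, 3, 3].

X[0] = Σ(n=0 to 2) x[n] · ω_3^0 = Σ x[n]
= (0) + (3) + (3)

X[0] = 6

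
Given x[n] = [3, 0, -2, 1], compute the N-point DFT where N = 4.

X[k] = Σ(n=0 to 3) x[n] · ω_4^(nk)
where ω_4 = e^(-2πi/4)

Computing each X[k]:
X[0] = 2
X[1] = 5+1i
X[2] = 0
X[3] = 5-1i

X = [2, 5+1i, 0, 5-1i]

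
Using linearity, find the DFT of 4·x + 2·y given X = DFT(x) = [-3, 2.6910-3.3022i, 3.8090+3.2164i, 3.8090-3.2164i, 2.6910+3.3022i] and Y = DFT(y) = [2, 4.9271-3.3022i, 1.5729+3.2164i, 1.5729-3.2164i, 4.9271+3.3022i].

By linearity: DFT(4x + 2y) = 4·DFT(x) + 2·DFT(y)
= 4·[-3, 2.6910-3.3022i, 3.8090+3.2164i, 3.8090-3.2164i, 2.6910+3.3022i] + 2·[2, 4.9271-3.3022i, 1.5729+3.2164i, 1.5729-3.2164i, 4.9271+3.3022i]

Computing element-wise:
Z[0] = 4·(-3) + 2·(2) = -8
Z[1] = 4·(2.6910-3.3022i) + 2·(4.9271-3.3022i) = 20.6182-19.8132i
Z[2] = 4·(3.8090+3.2164i) + 2·(1.5729+3.2164i) = 18.3818+19.2984i
Z[3] = 4·(3.8090-3.2164i) + 2·(1.5729-3.2164i) = 18.3818-19.2984i
Z[4] = 4·(2.6910+3.3022i) + 2·(4.9271+3.3022i) = 20.6182+19.8132i

DFT(4x + 2y) = 4·X + 2·Y = [-8, 20.6182-19.8132i, 18.3818+19.2984i, 18.3818-19.2984i, 20.6182+19.8132i]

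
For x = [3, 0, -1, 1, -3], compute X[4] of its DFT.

X[4] = Σ(n=0 to 4) x[n] · ω_5^(4n) where ω_5 = e^(-2πi/5)
= (3)·ω_5^0 + (0)·ω_5^4 + (-1)·ω_5^8 + (1)·ω_5^12 + (-3)·ω_5^16

X[4] = 2.0729+1.6776i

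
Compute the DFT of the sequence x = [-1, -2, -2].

X[k] = Σ(n=0 to 2) x[n] · ω_3^(nk)
where ω_3 = e^(-2πi/3)

Computing each X[k]:
X[0] = -5
X[1] = 1
X[2] = 1

X = [-5, 1, 1]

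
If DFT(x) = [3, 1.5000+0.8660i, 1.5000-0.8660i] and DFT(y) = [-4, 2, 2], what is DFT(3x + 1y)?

By linearity: DFT(3x + 1y) = 3·DFT(x) + 1·DFT(y)
= 3·[3, 1.5000+0.8660i, 1.5000-0.8660i] + 1·[-4, 2, 2]

Computing element-wise:
Z[0] = 3·(3) + 1·(-4) = 5
Z[1] = 3·(1.5000+0.8660i) + 1·(2) = 6.5000+2.5980i
Z[2] = 3·(1.5000-0.8660i) + 1·(2) = 6.5000-2.5980i

DFT(3x + 1y) = 3·X + 1·Y = [5, 6.5000+2.5980i, 6.5000-2.5980i]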